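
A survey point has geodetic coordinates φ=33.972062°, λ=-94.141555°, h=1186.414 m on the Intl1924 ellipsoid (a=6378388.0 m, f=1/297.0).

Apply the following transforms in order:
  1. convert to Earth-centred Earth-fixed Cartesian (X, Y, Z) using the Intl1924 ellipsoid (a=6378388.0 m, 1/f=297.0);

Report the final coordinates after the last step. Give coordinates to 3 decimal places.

start: φ=33.972062°, λ=-94.141555°, h=1186.414 m
→ ECEF (a=6378388.000, f=1/297.0): X=-382496.4749, Y=-5282376.1656, Z=3544594.1683

X=-382496.475 m, Y=-5282376.166 m, Z=3544594.168 m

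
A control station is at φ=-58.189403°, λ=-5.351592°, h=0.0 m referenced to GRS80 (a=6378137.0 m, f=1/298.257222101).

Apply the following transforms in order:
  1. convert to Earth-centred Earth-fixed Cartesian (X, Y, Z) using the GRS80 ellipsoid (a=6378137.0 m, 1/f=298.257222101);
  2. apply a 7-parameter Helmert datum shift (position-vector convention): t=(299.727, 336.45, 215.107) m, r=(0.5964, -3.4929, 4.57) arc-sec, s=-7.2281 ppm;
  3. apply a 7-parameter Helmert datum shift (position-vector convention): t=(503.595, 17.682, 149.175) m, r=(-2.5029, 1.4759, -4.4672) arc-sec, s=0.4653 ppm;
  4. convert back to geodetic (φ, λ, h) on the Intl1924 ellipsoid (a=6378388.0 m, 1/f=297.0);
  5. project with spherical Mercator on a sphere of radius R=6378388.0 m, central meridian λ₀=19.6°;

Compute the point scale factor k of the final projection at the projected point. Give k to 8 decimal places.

1.89672931

start: φ=-58.189403°, λ=-5.351592°, h=0.000 m
→ ECEF (a=6378137.000, f=1/298.257222101): X=3355464.8137, Y=-314324.7456, Z=-5396887.0857
→ Helmert 7p (PV): X=3355838.6417, Y=-313896.0760, Z=-5396577.0571
→ Helmert 7p (PV): X=3356298.3855, Y=-314016.7037, Z=-5396450.5965
→ geod (Bowring, a=6378388.000): φ=-58.18196037°, λ=-5.34505765°, h=-133.6139 m
→ into merc (λ₀=19.6°): φ=-58.18196037°, λ−λ₀=-24.94505765°
scale k = 1.89672931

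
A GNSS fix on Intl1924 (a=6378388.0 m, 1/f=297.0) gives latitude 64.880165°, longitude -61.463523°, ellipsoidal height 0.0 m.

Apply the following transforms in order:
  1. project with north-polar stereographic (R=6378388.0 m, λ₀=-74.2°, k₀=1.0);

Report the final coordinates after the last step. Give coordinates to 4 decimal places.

start: φ=64.880165°, λ=-61.463523°, h=0.000 m
→ stereo (R=6378388.0, λ₀=-74.2°): E=626591.7961, N=-2772176.7282

E=626591.7961 m, N=-2772176.7282 m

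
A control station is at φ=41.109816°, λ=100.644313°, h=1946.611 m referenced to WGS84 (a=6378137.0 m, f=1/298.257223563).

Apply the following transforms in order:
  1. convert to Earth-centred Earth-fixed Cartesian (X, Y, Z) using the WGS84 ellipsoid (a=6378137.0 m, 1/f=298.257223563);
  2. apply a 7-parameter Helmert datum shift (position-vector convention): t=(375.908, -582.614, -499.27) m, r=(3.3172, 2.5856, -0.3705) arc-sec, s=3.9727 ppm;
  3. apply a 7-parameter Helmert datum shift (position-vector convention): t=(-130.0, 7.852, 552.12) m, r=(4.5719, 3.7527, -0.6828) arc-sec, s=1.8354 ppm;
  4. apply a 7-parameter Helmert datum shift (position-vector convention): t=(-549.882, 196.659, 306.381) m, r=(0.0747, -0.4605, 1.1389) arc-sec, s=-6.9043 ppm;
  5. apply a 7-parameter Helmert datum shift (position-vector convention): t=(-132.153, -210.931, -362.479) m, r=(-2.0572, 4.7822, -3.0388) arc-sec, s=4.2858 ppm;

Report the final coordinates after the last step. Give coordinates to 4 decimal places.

start: φ=41.109816°, λ=100.644313°, h=1946.611 m
→ ECEF (a=6378137.000, f=1/298.257223563): X=-889210.0221, Y=4731211.4814, Z=4172899.5782
→ Helmert 7p (PV): X=-888776.8394, Y=4730582.1505, Z=4172504.1213
→ Helmert 7p (PV): X=-888816.8979, Y=4730509.1426, Z=4173184.9240
→ Helmert 7p (PV): X=-889396.0796, Y=4730666.7218, Z=4173462.2210
→ Helmert 7p (PV): X=-889365.5883, Y=4730530.7932, Z=4173091.0672

X=-889365.5883 m, Y=4730530.7932 m, Z=4173091.0672 m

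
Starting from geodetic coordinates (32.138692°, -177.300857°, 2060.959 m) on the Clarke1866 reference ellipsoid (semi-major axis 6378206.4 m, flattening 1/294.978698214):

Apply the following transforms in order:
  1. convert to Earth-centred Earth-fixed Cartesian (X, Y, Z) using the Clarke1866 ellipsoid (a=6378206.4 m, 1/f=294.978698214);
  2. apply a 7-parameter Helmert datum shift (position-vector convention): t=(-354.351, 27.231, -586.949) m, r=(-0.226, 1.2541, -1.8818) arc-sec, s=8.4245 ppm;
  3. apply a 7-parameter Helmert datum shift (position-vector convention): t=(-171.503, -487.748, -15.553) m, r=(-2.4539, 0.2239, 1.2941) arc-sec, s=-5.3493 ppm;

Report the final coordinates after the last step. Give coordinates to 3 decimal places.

start: φ=32.138692°, λ=-177.300857°, h=2060.959 m
→ ECEF (a=6378206.400, f=1/294.978698214): X=-5401754.0817, Y=-254659.2797, Z=3374380.2593
→ Helmert 7p (PV): X=-5402135.7465, Y=-254581.2150, Z=3373854.8600
→ Helmert 7p (PV): X=-5402273.0923, Y=-255061.3558, Z=3373830.1519

X=-5402273.092 m, Y=-255061.356 m, Z=3373830.152 m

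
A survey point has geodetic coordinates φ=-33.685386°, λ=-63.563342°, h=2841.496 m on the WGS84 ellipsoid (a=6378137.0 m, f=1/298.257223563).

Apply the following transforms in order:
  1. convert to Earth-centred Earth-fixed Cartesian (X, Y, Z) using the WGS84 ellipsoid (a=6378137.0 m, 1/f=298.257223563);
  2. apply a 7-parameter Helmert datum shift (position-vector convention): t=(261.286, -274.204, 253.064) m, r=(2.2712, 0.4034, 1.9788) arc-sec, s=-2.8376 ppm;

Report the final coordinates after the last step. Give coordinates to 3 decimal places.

start: φ=-33.685386°, λ=-63.563342°, h=2841.496 m
→ ECEF (a=6378137.000, f=1/298.257223563): X=2366306.9053, Y=-4759246.3084, Z=-3519038.3246
→ Helmert 7p (PV): X=2366600.2520, Y=-4759445.5581, Z=-3518832.3072

X=2366600.252 m, Y=-4759445.558 m, Z=-3518832.307 m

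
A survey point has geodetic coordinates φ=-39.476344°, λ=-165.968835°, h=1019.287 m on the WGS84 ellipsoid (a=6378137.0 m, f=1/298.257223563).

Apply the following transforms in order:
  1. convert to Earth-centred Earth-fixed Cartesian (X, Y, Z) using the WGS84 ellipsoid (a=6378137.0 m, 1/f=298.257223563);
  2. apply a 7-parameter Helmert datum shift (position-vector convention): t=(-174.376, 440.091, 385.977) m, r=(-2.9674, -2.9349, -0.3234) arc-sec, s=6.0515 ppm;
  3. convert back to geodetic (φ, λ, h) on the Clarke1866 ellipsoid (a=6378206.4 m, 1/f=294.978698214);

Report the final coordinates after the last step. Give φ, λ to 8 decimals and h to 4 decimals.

start: φ=-39.476344°, λ=-165.968835°, h=1019.287 m
→ ECEF (a=6378137.000, f=1/298.257223563): X=-4783551.5593, Y=-1195437.4053, Z=-4033924.5991
→ Helmert 7p (PV): X=-4783699.3590, Y=-1195055.0822, Z=-4033613.8999
→ geod (Bowring, a=6378206.400): φ=-39.47599536°, λ=-165.97356151°, h=887.4707 m

φ=-39.47599536°, λ=-165.97356151°, h=887.4707 m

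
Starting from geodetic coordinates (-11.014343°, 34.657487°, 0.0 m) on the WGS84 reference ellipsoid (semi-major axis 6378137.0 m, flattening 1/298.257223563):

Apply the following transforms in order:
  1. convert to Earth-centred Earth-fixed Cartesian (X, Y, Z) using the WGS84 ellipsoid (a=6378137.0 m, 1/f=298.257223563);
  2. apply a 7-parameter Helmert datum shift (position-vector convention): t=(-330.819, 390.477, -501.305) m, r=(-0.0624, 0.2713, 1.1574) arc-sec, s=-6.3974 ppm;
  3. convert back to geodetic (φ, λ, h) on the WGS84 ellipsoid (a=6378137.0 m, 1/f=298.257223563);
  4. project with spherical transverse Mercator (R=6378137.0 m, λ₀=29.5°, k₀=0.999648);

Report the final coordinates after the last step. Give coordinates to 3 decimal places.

start: φ=-11.014343°, λ=34.657487°, h=0.000 m
→ ECEF (a=6378137.000, f=1/298.257223563): X=5150426.6839, Y=3560673.5380, Z=-1210563.5178
→ Helmert 7p (PV): X=5150041.3436, Y=3561069.7698, Z=-1211064.9299
→ geod (Bowring, a=6378137.000): φ=-11.01895070°, λ=34.66247469°, h=5.8861 m
→ tm (R=6378137.0, λ₀=29.5°): E=564599.1094, N=-1231063.5003

E=564599.109 m, N=-1231063.500 m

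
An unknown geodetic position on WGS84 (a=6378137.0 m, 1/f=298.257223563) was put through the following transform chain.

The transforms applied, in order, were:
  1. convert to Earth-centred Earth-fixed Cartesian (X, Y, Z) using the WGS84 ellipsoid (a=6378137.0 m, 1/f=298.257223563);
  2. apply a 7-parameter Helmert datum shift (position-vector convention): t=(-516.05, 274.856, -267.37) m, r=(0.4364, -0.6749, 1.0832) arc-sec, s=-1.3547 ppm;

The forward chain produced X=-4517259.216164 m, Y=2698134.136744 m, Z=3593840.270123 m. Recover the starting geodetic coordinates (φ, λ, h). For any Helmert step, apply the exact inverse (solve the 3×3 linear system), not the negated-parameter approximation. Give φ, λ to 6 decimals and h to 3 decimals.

φ=34.518287°, λ=149.149610°, h=278.813 m

start: X=-4517259.2162, Y=2698134.1367, Z=3593840.2701 m
→ Helmert⁻¹: X=-4516723.3570, Y=2697894.2593, Z=3594121.5798
→ geod (Bowring, a=6378137.000): φ=34.51828700°, λ=149.14961000°, h=278.8130 m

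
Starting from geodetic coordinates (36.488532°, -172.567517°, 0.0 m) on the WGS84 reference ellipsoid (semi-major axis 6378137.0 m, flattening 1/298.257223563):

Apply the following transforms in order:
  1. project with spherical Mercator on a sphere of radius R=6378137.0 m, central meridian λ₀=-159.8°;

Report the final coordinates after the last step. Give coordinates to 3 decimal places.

E=-1421273.491 m, N=4368052.520 m

start: φ=36.488532°, λ=-172.567517°, h=0.000 m
→ merc (R=6378137.0, λ₀=-159.8°): E=-1421273.4911, N=4368052.5197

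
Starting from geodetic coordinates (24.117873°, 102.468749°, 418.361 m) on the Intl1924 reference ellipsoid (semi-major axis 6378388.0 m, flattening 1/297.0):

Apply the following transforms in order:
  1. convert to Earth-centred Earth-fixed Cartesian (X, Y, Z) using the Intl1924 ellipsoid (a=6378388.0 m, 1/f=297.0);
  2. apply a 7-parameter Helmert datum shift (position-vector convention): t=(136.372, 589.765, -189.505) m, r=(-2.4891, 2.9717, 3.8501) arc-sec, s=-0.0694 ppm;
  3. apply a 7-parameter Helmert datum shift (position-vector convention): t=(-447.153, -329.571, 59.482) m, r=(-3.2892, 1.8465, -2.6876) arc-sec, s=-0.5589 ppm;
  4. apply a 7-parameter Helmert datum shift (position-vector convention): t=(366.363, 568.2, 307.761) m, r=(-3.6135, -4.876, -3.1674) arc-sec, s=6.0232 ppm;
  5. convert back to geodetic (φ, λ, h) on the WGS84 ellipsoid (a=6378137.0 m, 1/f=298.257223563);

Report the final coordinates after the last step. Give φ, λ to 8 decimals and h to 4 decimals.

start: φ=24.117873°, λ=102.468749°, h=418.361 m
→ ECEF (a=6378388.000, f=1/297.0): X=-1257712.6354, Y=5687854.8430, Z=2590409.9799
→ Helmert 7p (PV): X=-1257645.0239, Y=5688451.9968, Z=2590169.7771
→ Helmert 7p (PV): X=-1257994.1670, Y=5688176.9375, Z=2590148.3592
→ Helmert 7p (PV): X=-1257609.2632, Y=5688844.0928, Z=2590342.3323
→ geod (Bowring, a=6378137.000): φ=24.11322157°, λ=102.46565596°, h=1487.7637 m

φ=24.11322157°, λ=102.46565596°, h=1487.7637 m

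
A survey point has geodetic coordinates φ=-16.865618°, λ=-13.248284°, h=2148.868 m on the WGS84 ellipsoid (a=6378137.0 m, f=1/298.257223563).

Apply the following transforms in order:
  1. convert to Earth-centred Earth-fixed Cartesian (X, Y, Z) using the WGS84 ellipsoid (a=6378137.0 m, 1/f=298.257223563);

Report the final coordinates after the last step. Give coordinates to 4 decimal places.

X=5945030.2557 m, Y=-1399680.8806 m, Z=-1839229.7402 m

start: φ=-16.865618°, λ=-13.248284°, h=2148.868 m
→ ECEF (a=6378137.000, f=1/298.257223563): X=5945030.2557, Y=-1399680.8806, Z=-1839229.7402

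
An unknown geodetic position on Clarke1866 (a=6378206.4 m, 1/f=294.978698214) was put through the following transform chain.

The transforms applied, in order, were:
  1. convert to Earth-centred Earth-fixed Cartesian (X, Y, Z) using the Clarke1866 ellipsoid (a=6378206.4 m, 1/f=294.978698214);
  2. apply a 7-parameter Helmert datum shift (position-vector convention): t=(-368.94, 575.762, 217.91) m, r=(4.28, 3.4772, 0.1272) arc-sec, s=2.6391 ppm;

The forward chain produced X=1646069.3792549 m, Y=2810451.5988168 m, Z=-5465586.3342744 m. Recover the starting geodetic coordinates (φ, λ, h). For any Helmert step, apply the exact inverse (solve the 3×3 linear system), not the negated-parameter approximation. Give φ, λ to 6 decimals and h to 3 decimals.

φ=-59.383454°, λ=59.629515°, h=237.696 m

start: X=1646069.3793, Y=2810451.5988, Z=-5465586.3343 m
→ Helmert⁻¹: X=1646527.8494, Y=2809753.9900, Z=-5465820.3649
→ geod (Bowring, a=6378206.400): φ=-59.38345400°, λ=59.62951500°, h=237.6960 m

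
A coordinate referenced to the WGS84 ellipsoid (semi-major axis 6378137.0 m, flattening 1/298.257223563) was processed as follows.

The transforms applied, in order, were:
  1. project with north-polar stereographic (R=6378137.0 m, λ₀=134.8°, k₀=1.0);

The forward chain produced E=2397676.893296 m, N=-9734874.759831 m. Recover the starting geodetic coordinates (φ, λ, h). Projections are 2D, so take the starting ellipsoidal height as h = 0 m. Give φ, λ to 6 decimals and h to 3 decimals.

φ=13.668819°, λ=148.636420°, h=0.000 m

start: E=2397676.8933, N=-9734874.7598 m
→ stereo⁻¹: φ=13.66881900°, λ=148.63642000°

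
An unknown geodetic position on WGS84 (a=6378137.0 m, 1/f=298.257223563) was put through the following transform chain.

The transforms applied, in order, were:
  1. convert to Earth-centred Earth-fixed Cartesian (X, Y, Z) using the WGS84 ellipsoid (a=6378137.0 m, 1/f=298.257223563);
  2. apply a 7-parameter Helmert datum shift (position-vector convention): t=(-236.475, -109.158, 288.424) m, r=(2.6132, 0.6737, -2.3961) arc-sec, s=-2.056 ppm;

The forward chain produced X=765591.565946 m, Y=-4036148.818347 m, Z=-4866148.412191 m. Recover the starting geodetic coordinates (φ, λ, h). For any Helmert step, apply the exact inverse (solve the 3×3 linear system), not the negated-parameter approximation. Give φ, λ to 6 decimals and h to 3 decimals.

start: X=765591.5659, Y=-4036148.8183, Z=-4866148.4122 m
→ Helmert⁻¹: X=765892.3959, Y=-4036100.7145, Z=-4866393.2061
→ geod (Bowring, a=6378137.000): φ=-50.01901500°, λ=-79.25527900°, h=2929.7270 m

φ=-50.019015°, λ=-79.255279°, h=2929.727 m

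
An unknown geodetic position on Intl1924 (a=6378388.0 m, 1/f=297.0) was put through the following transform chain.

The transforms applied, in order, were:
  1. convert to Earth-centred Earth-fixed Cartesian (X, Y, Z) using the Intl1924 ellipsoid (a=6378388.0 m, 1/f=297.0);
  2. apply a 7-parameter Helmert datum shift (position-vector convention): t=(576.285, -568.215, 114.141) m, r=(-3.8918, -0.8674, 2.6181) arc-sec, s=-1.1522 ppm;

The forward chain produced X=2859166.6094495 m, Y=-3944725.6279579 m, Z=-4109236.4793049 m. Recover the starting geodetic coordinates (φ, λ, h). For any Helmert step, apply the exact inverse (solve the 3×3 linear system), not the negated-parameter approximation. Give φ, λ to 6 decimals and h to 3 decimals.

φ=-40.342921°, λ=-54.067042°, h=3540.095 m

start: X=2859166.6094, Y=-3944725.6280, Z=-4109236.4793 m
→ Helmert⁻¹: X=2858526.2744, Y=-3944120.7036, Z=-4109441.7936
→ geod (Bowring, a=6378388.000): φ=-40.34292100°, λ=-54.06704200°, h=3540.0950 m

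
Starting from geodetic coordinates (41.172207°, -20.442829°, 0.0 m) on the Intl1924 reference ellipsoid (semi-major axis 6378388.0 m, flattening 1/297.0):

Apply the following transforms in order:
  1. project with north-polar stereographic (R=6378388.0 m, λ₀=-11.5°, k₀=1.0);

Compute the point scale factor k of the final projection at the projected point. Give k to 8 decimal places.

1.20603665

start: φ=41.172207°, λ=-20.442829°, h=0.000 m
→ into stereo (λ₀=-11.5°): φ=41.17220700°, λ−λ₀=-8.94282900°
scale k = 1.20603665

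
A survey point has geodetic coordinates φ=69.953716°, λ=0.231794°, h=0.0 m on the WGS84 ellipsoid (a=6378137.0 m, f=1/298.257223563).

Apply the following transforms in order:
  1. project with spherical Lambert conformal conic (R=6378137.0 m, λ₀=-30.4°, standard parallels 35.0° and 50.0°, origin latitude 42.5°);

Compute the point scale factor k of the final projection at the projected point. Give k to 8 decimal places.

start: φ=69.953716°, λ=0.231794°, h=0.000 m
→ into lcc (λ₀=-30.4°): φ=69.95371600°, λ−λ₀=30.63179400°
scale k = 1.14945939

1.14945939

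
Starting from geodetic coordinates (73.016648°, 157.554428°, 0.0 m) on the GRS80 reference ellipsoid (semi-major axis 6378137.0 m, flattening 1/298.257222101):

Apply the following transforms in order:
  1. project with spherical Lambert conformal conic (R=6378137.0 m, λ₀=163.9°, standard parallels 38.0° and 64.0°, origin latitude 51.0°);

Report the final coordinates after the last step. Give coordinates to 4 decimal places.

E=-219740.3145 m, N=2462941.3304 m

start: φ=73.016648°, λ=157.554428°, h=0.000 m
→ lcc (R=6378137.0, λ₀=163.9°): E=-219740.3145, N=2462941.3304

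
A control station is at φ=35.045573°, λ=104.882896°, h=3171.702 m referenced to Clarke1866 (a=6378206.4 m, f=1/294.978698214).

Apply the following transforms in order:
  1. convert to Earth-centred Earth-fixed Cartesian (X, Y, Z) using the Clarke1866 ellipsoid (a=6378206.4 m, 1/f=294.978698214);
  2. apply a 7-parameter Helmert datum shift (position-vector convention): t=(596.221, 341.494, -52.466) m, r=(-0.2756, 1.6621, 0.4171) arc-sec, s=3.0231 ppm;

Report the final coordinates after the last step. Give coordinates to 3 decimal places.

X=-1342746.777 m, Y=5055141.839 m, Z=3643603.196 m

start: φ=35.045573°, λ=104.882896°, h=3171.702 m
→ ECEF (a=6378206.400, f=1/294.978698214): X=-1343358.0763, Y=5054782.9117, Z=3643640.5756
→ Helmert 7p (PV): X=-1342746.7772, Y=5055141.8388, Z=3643603.1956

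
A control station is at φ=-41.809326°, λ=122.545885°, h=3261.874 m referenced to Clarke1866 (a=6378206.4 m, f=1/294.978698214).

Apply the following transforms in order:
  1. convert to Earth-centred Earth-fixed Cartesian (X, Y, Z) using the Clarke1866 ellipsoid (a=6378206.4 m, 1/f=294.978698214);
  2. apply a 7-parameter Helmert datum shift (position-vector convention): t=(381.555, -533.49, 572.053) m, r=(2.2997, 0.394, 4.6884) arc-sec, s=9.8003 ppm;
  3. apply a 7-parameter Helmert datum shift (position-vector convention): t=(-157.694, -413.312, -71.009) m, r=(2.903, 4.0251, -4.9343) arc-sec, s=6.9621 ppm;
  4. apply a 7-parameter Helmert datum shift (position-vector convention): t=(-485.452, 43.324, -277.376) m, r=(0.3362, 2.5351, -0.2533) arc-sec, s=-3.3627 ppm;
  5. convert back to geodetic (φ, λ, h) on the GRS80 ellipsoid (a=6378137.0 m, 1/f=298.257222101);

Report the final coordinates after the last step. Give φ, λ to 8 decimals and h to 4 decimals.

φ=-41.80708262°, λ=122.55495654°, h=2698.4032 m

start: φ=-41.809326°, λ=122.545885°, h=3261.874 m
→ ECEF (a=6378206.400, f=1/294.978698214): X=-2562753.9753, Y=4015617.6565, Z=-4231815.9232
→ Helmert 7p (PV): X=-2562496.8955, Y=4015112.4509, Z=-4231235.6763
→ Helmert 7p (PV): X=-2562658.9489, Y=4014847.9448, Z=-4231229.6284
→ Helmert 7p (PV): X=-2563182.8569, Y=4014887.8117, Z=-4231454.7358
→ geod (Bowring, a=6378137.000): φ=-41.80708262°, λ=122.55495654°, h=2698.4032 m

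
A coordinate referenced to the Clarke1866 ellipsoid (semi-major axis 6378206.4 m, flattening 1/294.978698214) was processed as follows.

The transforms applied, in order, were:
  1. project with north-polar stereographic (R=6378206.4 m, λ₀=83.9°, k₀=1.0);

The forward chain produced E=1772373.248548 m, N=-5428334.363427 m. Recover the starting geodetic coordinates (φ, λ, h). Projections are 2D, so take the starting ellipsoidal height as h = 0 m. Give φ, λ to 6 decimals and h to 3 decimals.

start: E=1772373.2485, N=-5428334.3634 m
→ stereo⁻¹: φ=41.76906800°, λ=101.98207100°

φ=41.769068°, λ=101.982071°, h=0.000 m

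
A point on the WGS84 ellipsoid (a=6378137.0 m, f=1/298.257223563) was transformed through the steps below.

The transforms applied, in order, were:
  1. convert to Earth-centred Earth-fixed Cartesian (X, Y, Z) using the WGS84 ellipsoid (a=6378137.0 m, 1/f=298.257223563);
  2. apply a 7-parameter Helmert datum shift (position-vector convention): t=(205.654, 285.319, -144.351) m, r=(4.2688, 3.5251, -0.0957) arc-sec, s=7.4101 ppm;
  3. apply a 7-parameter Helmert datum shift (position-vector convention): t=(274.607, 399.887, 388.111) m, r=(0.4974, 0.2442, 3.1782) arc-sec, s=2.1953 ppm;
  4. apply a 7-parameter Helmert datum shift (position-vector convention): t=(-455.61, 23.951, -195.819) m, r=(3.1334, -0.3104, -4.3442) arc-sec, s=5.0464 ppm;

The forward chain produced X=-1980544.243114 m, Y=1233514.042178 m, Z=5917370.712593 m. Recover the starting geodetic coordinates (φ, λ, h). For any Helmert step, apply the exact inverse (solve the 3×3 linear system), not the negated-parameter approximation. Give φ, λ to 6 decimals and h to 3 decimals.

φ=68.612140°, λ=148.096719°, h=884.826 m

start: X=-1980544.2431, Y=1233514.0422, Z=5917370.7126 m
→ Helmert⁻¹: X=-1980095.7156, Y=1233532.0571, Z=5917520.9103
→ Helmert⁻¹: X=-1980353.9792, Y=1233174.2459, Z=5917114.4912
→ Helmert⁻¹: X=-1980646.6545, Y=1233001.3321, Z=5917155.6276
→ geod (Bowring, a=6378137.000): φ=68.61214000°, λ=148.09671900°, h=884.8260 m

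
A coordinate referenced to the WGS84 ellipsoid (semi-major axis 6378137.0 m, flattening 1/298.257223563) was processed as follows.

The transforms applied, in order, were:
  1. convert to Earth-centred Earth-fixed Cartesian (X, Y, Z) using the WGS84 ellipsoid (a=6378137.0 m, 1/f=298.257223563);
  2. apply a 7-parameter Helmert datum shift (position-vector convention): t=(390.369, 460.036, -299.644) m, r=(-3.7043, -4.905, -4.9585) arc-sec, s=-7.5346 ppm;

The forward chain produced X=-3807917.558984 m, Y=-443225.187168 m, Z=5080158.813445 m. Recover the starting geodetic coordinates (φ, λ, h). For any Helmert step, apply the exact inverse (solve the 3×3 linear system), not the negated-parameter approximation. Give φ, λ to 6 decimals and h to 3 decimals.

φ=53.145357°, λ=-173.351798°, h=396.167 m

start: X=-3807917.5590, Y=-443225.1872, Z=5080158.8134 m
→ Helmert⁻¹: X=-3808205.1351, Y=-443871.3554, Z=5080579.3250
→ geod (Bowring, a=6378137.000): φ=53.14535700°, λ=-173.35179800°, h=396.1670 m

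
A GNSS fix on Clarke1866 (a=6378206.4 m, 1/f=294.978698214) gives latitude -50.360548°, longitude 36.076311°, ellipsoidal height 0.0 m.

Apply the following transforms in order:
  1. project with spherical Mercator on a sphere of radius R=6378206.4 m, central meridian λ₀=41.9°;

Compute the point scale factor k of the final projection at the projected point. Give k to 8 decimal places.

1.56751018

start: φ=-50.360548°, λ=36.076311°, h=0.000 m
→ into merc (λ₀=41.9°): φ=-50.36054800°, λ−λ₀=-5.82368900°
scale k = 1.56751018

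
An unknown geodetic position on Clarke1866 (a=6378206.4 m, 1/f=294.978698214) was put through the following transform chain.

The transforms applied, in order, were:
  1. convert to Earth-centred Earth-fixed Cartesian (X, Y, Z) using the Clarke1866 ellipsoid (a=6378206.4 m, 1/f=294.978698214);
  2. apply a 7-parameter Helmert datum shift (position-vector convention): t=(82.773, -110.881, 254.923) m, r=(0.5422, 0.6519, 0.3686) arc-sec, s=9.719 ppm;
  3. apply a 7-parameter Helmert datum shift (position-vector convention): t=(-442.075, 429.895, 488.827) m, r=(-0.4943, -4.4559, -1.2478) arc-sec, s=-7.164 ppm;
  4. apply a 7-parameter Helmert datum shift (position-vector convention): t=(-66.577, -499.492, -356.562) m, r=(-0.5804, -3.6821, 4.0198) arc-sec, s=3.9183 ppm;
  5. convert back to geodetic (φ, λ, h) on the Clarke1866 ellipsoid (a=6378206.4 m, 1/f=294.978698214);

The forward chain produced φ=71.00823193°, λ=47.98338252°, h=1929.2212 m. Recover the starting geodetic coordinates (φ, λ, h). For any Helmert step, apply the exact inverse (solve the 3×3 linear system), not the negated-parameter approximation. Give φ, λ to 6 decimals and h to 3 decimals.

φ=71.002277°, λ=47.972387°, h=1658.074 m

start: φ=71.008232°, λ=47.983383°, h=1929.221 m
→ ECEF (a=6378206.400, f=1/294.978698214): X=1393988.0372, Y=1547277.8669, Z=6010221.7142
→ Helmert⁻¹: X=1394186.6109, Y=1547727.2108, Z=6010534.1920
→ Helmert⁻¹: X=1394759.1509, Y=1547302.4356, Z=6010061.9986
→ Helmert⁻¹: X=1394646.5946, Y=1547411.5827, Z=6009749.0070
→ geod (Bowring, a=6378206.400): φ=71.00227700°, λ=47.97238700°, h=1658.0740 m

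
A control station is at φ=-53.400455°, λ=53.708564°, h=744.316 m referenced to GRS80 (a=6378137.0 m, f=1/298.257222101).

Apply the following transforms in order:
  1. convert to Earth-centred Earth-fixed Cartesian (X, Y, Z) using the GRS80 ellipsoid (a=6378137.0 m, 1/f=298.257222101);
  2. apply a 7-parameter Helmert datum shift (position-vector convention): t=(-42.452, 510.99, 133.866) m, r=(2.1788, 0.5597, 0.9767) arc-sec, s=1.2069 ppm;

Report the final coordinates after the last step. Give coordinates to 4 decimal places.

X=2255893.9941 m, Y=3072661.7831 m, Z=-5097683.2921 m

start: φ=-53.400455°, λ=53.708564°, h=744.316 m
→ ECEF (a=6378137.000, f=1/298.257222101): X=2255962.1032, Y=3072082.5539, Z=-5097837.3348
→ Helmert 7p (PV): X=2255893.9941, Y=3072661.7831, Z=-5097683.2921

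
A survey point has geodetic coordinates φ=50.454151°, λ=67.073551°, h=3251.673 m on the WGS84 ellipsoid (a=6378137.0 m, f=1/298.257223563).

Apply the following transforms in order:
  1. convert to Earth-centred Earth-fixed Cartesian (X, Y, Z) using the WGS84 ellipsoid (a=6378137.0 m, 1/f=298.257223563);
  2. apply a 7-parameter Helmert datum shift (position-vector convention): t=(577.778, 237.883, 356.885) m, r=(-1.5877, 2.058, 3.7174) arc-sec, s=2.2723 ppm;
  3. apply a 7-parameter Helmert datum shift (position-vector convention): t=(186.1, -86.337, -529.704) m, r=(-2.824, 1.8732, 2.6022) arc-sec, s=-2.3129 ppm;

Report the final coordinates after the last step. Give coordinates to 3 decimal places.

X=1586638.943 m, Y=3749818.366 m, Z=4897330.850 m

start: φ=50.454151°, λ=67.073551°, h=3251.673 m
→ ECEF (a=6378137.000, f=1/298.257223563): X=1585896.6668, Y=3749513.6193, Z=4897614.3005
→ Helmert 7p (PV): X=1586459.3386, Y=3749826.3030, Z=4897937.6295
→ Helmert 7p (PV): X=1586638.9430, Y=3749818.3657, Z=4897330.8504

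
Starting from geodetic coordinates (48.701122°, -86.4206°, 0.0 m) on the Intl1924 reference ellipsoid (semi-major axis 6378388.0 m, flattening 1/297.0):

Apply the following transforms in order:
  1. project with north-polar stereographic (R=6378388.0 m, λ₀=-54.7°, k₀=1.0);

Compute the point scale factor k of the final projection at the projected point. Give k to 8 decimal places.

start: φ=48.701122°, λ=-86.420600°, h=0.000 m
→ into stereo (λ₀=-54.7°): φ=48.70112200°, λ−λ₀=-31.72060000°
scale k = 1.14202375

1.14202375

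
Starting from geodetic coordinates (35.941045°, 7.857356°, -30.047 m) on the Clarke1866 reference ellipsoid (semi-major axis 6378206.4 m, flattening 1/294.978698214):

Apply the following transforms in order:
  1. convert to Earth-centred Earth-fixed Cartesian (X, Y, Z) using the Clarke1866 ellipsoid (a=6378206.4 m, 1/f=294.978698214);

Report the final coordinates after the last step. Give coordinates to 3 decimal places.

start: φ=35.941045°, λ=7.857356°, h=-30.047 m
→ ECEF (a=6378206.400, f=1/294.978698214): X=5121401.2641, Y=706768.4106, Z=3722689.6872

X=5121401.264 m, Y=706768.411 m, Z=3722689.687 m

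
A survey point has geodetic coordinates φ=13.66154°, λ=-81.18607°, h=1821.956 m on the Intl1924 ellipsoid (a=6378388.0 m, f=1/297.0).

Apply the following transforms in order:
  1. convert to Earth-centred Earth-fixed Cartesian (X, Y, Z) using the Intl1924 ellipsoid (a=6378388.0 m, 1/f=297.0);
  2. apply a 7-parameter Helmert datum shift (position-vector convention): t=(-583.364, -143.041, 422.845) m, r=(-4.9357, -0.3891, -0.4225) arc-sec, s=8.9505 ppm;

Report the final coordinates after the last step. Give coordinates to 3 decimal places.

X=949543.748 m, Y=-6127801.774 m, Z=1497653.585 m

start: φ=13.661540°, λ=-81.186070°, h=1821.956 m
→ ECEF (a=6378388.000, f=1/297.0): X=950133.9836, Y=-6127637.7652, Z=1497068.9188
→ Helmert 7p (PV): X=949543.7481, Y=-6127801.7743, Z=1497653.5849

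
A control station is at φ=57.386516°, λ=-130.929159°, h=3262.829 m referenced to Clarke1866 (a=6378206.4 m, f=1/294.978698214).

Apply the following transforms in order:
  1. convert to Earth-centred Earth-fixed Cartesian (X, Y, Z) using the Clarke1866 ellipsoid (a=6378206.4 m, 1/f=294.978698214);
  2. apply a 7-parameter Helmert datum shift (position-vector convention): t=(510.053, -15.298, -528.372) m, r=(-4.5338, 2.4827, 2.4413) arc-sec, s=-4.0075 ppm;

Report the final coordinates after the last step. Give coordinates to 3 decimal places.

X=-2258060.653 m, Y=-2604719.855 m, Z=5351304.246 m

start: φ=57.386516°, λ=-130.929159°, h=3262.829 m
→ ECEF (a=6378206.400, f=1/294.978698214): X=-2258675.0035, Y=-2604805.8967, Z=5351769.6237
→ Helmert 7p (PV): X=-2258060.6529, Y=-2604719.8550, Z=5351304.2455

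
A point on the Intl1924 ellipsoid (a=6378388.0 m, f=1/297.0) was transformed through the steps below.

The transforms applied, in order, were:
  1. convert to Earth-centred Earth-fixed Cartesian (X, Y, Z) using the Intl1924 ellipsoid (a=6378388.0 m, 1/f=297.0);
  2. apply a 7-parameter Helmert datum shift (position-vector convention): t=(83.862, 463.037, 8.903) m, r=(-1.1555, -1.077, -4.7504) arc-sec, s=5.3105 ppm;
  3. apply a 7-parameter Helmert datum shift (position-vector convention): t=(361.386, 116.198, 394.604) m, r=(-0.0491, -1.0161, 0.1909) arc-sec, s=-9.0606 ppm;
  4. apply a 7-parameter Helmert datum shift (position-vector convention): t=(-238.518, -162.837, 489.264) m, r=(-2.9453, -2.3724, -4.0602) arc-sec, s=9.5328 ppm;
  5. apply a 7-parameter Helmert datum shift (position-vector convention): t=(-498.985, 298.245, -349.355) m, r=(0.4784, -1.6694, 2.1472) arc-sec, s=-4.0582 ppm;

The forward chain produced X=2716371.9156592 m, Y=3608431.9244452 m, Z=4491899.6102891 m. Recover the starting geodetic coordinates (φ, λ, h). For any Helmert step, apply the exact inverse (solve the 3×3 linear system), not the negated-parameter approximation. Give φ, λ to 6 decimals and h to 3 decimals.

start: X=2716371.9157, Y=3608431.9244, Z=4491899.6103 m
→ Helmert⁻¹: X=2716955.8445, Y=3608130.4578, Z=4492236.8377
→ Helmert⁻¹: X=2717149.0966, Y=3608248.2451, Z=4491725.0262
→ Helmert⁻¹: X=2716837.7912, Y=3608161.1557, Z=4491358.5920
→ Helmert⁻¹: X=2716679.8654, Y=3607716.3663, Z=4491331.8633
→ geod (Bowring, a=6378388.000): φ=45.03507500°, λ=53.01954900°, h=1621.5470 m

φ=45.035075°, λ=53.019549°, h=1621.547 m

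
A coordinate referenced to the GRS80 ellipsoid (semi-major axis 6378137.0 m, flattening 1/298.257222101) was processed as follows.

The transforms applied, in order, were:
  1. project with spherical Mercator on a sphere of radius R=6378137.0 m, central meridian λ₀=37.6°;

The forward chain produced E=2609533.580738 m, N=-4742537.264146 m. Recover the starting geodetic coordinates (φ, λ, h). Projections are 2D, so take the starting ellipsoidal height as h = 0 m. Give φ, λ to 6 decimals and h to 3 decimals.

start: E=2609533.5807, N=-4742537.2641 m
→ merc⁻¹: φ=-39.14551800°, λ=61.04183900°

φ=-39.145518°, λ=61.041839°, h=0.000 m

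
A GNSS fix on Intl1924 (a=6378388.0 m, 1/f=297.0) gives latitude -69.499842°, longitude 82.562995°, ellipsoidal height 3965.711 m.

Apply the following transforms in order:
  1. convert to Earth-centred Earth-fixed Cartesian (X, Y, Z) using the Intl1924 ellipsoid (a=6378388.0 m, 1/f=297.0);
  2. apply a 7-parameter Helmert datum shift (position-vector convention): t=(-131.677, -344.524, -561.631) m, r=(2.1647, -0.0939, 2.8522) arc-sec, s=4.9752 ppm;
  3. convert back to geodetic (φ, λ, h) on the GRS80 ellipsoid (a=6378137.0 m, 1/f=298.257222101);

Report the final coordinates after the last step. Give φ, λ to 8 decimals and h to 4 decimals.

start: φ=-69.499842°, λ=82.562995°, h=3965.711 m
→ ECEF (a=6378388.000, f=1/297.0): X=290167.2409, Y=2222922.3539, Z=-5955581.2600
→ Helmert 7p (PV): X=290008.9804, Y=2222655.4045, Z=-5956149.0600
→ geod (Bowring, a=6378137.000): φ=-69.50347775°, λ=82.56612311°, h=4568.5621 m

φ=-69.50347775°, λ=82.56612311°, h=4568.5621 m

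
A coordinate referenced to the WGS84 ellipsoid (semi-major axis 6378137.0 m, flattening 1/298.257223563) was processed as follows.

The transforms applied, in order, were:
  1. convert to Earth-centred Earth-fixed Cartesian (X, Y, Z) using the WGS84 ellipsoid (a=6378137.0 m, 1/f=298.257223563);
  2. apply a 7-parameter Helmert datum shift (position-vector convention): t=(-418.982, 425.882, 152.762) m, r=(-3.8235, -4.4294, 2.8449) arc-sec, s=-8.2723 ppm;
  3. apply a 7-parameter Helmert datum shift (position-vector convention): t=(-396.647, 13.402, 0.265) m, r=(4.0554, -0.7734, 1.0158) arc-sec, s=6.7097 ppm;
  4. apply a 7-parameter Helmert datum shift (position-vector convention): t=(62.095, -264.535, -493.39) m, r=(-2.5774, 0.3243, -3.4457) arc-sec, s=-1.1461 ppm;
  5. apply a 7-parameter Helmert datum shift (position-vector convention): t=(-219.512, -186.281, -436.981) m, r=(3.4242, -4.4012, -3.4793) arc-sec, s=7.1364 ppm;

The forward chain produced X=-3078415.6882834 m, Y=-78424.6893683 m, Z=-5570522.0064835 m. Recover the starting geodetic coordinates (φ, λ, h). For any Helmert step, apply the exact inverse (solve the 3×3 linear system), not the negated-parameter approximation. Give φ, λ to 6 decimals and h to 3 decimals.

φ=-61.230242°, λ=-178.539146°, h=2105.163 m

start: X=-3078415.6883, Y=-78424.6894, Z=-5570522.0065 m
→ Helmert⁻¹: X=-3078291.7371, Y=-78382.2422, Z=-5569978.2908
→ Helmert⁻¹: X=-3078347.2989, Y=-78099.6271, Z=-5569497.0998
→ Helmert⁻¹: X=-3077951.2680, Y=-78206.8485, Z=-5569446.9168
→ Helmert⁻¹: X=-3077678.4301, Y=-78487.6897, Z=-5569581.1164
→ geod (Bowring, a=6378137.000): φ=-61.23024200°, λ=-178.53914600°, h=2105.1630 m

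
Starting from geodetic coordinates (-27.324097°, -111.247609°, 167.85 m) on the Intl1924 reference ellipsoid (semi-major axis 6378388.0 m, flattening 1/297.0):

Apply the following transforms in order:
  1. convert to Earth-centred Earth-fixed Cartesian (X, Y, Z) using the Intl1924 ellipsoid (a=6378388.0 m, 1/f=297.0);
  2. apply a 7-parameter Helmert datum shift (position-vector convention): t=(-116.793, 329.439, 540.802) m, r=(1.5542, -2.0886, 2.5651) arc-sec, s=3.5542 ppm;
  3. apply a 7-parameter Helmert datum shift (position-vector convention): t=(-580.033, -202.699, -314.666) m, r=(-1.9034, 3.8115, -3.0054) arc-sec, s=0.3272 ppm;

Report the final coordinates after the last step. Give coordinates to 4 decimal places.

X=-2055862.9573 m, Y=-5285286.1887 m, Z=-2910043.4653 m

start: φ=-27.324097°, λ=-111.247609°, h=167.850 m
→ ECEF (a=6378388.000, f=1/297.0): X=-2055122.5764, Y=-5285391.8787, Z=-2910284.4171
→ Helmert 7p (PV): X=-2055151.4754, Y=-5285084.8535, Z=-2909814.5941
→ Helmert 7p (PV): X=-2055862.9573, Y=-5285286.1887, Z=-2910043.4653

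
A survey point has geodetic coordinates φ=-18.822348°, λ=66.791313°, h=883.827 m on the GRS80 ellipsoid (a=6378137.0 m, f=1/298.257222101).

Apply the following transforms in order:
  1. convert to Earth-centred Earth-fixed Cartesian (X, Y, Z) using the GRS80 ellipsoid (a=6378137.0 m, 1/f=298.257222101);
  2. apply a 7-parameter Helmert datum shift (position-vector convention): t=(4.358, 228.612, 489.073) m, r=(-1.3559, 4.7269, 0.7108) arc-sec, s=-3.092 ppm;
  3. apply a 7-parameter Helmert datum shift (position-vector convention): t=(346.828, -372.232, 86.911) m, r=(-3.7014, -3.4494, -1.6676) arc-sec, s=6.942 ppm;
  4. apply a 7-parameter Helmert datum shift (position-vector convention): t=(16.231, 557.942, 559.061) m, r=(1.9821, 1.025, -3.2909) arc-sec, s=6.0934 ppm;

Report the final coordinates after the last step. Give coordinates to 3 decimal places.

start: φ=-18.822348°, λ=66.791313°, h=883.827 m
→ ECEF (a=6378137.000, f=1/298.257222101): X=2380249.8669, Y=5551214.4071, Z=-2045031.5903
→ Helmert 7p (PV): X=2380180.8702, Y=5551420.6140, Z=-2044627.2325
→ Helmert 7p (PV): X=2380623.2965, Y=5551030.9858, Z=-2044614.3312
→ Helmert 7p (PV): X=2380732.4389, Y=5551604.4178, Z=-2044026.2162

X=2380732.439 m, Y=5551604.418 m, Z=-2044026.216 m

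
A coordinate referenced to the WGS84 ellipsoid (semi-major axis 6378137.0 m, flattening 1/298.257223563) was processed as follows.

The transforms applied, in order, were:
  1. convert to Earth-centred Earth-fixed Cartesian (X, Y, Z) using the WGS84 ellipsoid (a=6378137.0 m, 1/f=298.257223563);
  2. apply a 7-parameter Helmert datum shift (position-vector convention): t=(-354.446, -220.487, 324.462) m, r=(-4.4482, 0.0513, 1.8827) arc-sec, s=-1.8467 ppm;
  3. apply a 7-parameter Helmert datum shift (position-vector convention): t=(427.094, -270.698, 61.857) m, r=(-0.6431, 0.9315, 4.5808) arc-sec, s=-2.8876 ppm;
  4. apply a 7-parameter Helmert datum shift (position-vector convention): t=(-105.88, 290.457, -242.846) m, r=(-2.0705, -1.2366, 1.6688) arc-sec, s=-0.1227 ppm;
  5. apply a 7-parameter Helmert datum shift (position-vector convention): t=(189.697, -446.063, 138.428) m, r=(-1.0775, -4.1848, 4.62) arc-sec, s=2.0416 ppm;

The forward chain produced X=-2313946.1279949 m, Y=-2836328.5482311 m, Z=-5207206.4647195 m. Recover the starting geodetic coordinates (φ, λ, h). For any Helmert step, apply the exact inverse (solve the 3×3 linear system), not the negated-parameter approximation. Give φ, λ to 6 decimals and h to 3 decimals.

start: X=-2313946.1280, Y=-2836328.5482, Z=-5207206.4647 m
→ Helmert⁻¹: X=-2314300.2660, Y=-2835797.6566, Z=-5207302.1216
→ Helmert⁻¹: X=-2314248.8325, Y=-2836017.4691, Z=-5207074.5083
→ Helmert⁻¹: X=-2314722.0705, Y=-2835687.3183, Z=-5207170.6960
→ Helmert⁻¹: X=-2314396.4831, Y=-2835338.6391, Z=-5207566.4958
→ geod (Bowring, a=6378137.000): φ=-55.08038100°, λ=-129.22366500°, h=1287.3250 m

φ=-55.080381°, λ=-129.223665°, h=1287.325 m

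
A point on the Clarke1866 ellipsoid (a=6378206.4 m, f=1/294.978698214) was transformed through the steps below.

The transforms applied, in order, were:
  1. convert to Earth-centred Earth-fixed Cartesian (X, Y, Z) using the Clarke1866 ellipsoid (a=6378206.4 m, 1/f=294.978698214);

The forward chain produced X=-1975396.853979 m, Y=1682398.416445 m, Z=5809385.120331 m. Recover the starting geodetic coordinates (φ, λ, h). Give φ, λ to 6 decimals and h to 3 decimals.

start: X=-1975396.8540, Y=1682398.4164, Z=5809385.1203 m
→ geod (Bowring, a=6378206.400): φ=66.07679900°, λ=139.57975500°, h=2351.5140 m

φ=66.076799°, λ=139.579755°, h=2351.514 m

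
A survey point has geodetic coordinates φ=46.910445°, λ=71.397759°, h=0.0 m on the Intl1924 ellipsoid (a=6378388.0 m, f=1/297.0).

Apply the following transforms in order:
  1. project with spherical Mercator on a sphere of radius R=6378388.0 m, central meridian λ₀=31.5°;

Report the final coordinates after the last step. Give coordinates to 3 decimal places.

start: φ=46.910445°, λ=71.397759°, h=0.000 m
→ merc (R=6378388.0, λ₀=31.5°): E=4441572.9988, N=5927701.9129

E=4441572.999 m, N=5927701.913 m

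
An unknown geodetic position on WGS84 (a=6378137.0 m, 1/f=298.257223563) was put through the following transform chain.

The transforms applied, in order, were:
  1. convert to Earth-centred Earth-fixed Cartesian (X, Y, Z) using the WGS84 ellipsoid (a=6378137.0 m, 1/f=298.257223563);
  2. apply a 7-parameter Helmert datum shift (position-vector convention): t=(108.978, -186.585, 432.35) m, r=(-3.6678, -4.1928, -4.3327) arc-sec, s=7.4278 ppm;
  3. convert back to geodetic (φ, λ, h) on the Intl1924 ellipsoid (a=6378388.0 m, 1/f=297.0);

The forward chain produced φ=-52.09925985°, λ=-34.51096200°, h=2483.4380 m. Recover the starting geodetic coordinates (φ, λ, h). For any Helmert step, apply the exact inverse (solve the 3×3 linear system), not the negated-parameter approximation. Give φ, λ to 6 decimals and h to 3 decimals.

φ=-52.103771°, λ=-34.508187°, h=2851.940 m

start: φ=-52.099260°, λ=-34.510962°, h=2483.438 m
→ ECEF (a=6378388.000, f=1/297.0): X=3236714.1086, Y=-2225443.8624, Z=-5011653.8503
→ Helmert⁻¹: X=3236525.9456, Y=-2225083.6378, Z=-5012154.3279
→ geod (Bowring, a=6378137.000): φ=-52.10377100°, λ=-34.50818700°, h=2851.9400 m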